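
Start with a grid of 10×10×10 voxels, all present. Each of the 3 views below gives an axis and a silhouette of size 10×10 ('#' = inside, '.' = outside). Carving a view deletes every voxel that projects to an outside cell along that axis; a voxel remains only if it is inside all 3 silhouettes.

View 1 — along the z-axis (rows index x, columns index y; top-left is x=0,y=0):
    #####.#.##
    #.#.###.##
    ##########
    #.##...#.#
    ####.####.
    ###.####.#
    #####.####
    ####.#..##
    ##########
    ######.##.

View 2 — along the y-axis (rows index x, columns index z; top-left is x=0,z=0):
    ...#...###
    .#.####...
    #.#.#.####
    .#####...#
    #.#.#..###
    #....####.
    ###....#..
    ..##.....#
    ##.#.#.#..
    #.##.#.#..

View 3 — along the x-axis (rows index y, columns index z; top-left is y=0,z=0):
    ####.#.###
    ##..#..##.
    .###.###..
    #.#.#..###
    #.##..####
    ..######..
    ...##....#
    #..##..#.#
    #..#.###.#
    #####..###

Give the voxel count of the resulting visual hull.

before carving: 1000 voxels (10×10×10)
carve view 1 (along z, XY-mask fill 80/100): 800 voxels remain
carve view 2 (along y, XZ-mask fill 50/100): 402 voxels remain
carve view 3 (along x, YZ-mask fill 60/100): 259 voxels remain

259 voxels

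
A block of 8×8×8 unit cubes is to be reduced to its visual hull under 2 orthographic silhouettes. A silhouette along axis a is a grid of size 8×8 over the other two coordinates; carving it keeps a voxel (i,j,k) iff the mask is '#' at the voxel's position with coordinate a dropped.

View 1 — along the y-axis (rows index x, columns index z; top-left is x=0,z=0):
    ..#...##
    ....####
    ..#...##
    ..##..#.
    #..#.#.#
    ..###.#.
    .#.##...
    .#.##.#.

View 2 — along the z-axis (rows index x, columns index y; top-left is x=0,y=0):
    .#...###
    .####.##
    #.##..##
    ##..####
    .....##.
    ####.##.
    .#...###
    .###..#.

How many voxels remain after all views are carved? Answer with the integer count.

|visual hull| = 129

initial block: 8^3 = 512
  1. axis=1 (XZ plane), |mask|=28  ⇒  voxels=224
  2. axis=2 (XY plane), |mask|=37  ⇒  voxels=129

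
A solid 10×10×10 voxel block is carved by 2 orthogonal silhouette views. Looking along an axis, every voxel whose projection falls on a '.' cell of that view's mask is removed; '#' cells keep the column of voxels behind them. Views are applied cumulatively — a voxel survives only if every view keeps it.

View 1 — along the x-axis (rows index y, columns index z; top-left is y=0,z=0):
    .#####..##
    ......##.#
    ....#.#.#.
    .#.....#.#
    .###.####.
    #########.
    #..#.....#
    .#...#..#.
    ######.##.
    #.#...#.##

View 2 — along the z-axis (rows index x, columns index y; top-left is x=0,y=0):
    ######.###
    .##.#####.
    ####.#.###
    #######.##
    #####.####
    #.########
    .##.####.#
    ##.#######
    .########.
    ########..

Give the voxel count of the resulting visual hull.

before carving: 1000 voxels (10×10×10)
[1] x-view keeps 51 columns → grid now 510
[2] z-view keeps 83 columns → grid now 421

421 voxels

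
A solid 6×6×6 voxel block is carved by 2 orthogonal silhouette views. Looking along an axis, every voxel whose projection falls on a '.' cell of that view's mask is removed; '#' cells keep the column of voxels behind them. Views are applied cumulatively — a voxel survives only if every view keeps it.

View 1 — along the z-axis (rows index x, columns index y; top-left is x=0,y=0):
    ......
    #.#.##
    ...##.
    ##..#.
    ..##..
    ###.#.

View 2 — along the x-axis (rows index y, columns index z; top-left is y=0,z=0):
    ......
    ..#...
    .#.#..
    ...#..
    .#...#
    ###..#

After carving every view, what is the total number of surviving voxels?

initial block: 6^3 = 216
after view 1 [z-axis, 15 of 36 cells solid] → remaining = 90
after view 2 [x-axis, 10 of 36 cells solid] → remaining = 22

22 voxels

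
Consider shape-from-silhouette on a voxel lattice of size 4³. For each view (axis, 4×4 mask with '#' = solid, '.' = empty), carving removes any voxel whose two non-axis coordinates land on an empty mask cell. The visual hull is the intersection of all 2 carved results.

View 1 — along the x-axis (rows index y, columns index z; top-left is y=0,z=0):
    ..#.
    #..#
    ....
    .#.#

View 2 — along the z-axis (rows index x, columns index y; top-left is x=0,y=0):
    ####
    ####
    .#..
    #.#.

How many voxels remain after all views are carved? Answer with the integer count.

initial block: 4^3 = 64
  1. axis=0 (YZ plane), |mask|=5  ⇒  voxels=20
  2. axis=2 (XY plane), |mask|=11  ⇒  voxels=13

13 voxels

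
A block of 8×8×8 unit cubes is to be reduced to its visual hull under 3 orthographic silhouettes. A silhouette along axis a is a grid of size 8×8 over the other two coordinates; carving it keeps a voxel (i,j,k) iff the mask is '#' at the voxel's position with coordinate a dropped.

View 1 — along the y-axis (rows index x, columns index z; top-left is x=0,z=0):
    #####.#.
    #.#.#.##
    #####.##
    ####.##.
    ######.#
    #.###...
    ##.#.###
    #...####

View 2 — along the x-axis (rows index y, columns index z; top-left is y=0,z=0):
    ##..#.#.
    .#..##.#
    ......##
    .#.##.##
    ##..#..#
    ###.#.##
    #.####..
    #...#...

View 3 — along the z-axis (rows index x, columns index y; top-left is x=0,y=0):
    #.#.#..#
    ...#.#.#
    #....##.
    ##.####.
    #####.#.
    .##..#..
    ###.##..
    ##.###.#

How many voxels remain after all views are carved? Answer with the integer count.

remaining voxels: 110

full grid |V| = 512
step 1: project along y, AND mask (46/64) → |grid| = 368
step 2: project along x, AND mask (32/64) → |grid| = 188
step 3: project along z, AND mask (36/64) → |grid| = 110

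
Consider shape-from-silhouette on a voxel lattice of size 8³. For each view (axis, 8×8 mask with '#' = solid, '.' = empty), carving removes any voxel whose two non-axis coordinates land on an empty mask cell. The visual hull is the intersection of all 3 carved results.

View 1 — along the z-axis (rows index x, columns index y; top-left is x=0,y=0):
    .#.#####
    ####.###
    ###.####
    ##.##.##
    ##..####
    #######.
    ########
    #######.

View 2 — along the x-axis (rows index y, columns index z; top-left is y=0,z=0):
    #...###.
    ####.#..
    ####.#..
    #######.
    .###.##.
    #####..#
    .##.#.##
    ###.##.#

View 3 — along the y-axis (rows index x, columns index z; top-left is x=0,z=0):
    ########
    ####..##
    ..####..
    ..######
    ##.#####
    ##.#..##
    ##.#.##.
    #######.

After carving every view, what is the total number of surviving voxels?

full grid |V| = 512
step 1: project along z, AND mask (54/64) → |grid| = 432
step 2: project along x, AND mask (43/64) → |grid| = 288
step 3: project along y, AND mask (48/64) → |grid| = 215

voxel count = 215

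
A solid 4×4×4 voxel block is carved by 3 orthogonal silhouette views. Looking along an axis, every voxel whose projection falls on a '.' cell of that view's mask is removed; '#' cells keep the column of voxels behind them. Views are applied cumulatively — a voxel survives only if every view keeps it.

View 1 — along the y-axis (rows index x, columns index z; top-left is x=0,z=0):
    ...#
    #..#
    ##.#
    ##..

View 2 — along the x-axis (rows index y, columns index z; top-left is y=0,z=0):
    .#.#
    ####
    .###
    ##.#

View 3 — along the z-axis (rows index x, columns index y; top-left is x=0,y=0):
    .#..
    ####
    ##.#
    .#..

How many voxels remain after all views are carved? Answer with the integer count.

remaining voxels: 17

full grid |V| = 64
[1] y-view keeps 8 columns → grid now 32
[2] x-view keeps 12 columns → grid now 26
[3] z-view keeps 9 columns → grid now 17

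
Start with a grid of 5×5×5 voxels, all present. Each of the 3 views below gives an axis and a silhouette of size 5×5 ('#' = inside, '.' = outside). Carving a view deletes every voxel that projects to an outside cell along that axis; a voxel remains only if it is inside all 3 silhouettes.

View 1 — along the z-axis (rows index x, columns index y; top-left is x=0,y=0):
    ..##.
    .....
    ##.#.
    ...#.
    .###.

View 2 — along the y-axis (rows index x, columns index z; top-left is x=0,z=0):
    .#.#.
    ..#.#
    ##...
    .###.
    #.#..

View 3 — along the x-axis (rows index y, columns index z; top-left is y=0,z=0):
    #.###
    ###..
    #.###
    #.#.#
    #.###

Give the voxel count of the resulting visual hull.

|visual hull| = 12

full grid |V| = 125
  1. axis=2 (XY plane), |mask|=9  ⇒  voxels=45
  2. axis=1 (XZ plane), |mask|=11  ⇒  voxels=19
  3. axis=0 (YZ plane), |mask|=18  ⇒  voxels=12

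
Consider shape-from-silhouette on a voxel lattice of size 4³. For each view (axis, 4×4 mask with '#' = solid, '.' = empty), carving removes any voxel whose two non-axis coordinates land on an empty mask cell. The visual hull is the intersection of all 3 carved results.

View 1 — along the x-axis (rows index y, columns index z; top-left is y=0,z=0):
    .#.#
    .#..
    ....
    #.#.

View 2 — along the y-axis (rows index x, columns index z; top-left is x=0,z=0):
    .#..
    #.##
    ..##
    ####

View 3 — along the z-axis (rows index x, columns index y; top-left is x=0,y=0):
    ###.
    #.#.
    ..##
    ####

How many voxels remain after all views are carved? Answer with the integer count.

full grid |V| = 64
carve view 1 (along x, YZ-mask fill 5/16): 20 voxels remain
carve view 2 (along y, XZ-mask fill 10/16): 12 voxels remain
carve view 3 (along z, XY-mask fill 11/16): 9 voxels remain

|visual hull| = 9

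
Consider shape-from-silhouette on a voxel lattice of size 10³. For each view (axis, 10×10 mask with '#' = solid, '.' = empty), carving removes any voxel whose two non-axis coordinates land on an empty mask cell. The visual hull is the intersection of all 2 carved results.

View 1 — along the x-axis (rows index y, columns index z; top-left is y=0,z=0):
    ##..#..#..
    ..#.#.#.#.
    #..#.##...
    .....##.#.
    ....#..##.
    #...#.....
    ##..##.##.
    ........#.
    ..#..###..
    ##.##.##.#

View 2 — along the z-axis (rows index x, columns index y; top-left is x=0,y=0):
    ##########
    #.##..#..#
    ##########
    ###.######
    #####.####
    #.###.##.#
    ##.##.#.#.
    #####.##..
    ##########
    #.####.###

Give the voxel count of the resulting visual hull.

start: 10×10×10 = 1000 voxels
step 1: project along x, AND mask (38/100) → |grid| = 380
step 2: project along z, AND mask (81/100) → |grid| = 314

remaining voxels: 314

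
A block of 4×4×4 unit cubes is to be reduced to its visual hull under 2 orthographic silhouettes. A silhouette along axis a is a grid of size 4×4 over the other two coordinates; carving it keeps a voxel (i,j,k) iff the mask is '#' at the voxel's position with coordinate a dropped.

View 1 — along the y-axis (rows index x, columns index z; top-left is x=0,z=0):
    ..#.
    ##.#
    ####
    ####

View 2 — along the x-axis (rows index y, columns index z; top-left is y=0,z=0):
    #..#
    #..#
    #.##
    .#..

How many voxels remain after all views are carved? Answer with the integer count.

initial block: 4^3 = 64
step 1: project along y, AND mask (12/16) → |grid| = 48
step 2: project along x, AND mask (8/16) → |grid| = 24

24 voxels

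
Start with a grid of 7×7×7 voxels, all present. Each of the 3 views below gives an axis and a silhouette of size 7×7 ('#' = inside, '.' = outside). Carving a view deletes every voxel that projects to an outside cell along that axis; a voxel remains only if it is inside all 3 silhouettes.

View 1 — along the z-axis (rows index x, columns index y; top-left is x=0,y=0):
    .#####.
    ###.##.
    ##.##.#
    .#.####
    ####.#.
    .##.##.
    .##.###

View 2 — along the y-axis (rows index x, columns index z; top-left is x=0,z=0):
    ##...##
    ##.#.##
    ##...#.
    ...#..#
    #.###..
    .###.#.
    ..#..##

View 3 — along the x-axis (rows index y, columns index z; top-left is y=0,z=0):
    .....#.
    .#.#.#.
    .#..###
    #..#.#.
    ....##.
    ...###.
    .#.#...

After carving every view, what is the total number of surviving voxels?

voxel count = 49

before carving: 343 voxels (7×7×7)
carve view 1 (along z, XY-mask fill 34/49): 238 voxels remain
carve view 2 (along y, XZ-mask fill 25/49): 121 voxels remain
carve view 3 (along x, YZ-mask fill 18/49): 49 voxels remain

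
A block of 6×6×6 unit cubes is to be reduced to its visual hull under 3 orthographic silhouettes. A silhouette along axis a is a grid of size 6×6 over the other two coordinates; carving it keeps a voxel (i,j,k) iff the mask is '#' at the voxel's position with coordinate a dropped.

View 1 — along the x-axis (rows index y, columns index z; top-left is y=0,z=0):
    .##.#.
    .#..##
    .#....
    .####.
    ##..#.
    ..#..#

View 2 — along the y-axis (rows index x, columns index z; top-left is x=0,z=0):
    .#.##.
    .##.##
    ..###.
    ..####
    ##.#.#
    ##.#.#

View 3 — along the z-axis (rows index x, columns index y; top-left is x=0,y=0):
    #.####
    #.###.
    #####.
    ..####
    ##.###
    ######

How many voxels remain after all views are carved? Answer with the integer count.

|visual hull| = 47

initial block: 6^3 = 216
[1] x-view keeps 16 columns → grid now 96
[2] y-view keeps 22 columns → grid now 60
[3] z-view keeps 29 columns → grid now 47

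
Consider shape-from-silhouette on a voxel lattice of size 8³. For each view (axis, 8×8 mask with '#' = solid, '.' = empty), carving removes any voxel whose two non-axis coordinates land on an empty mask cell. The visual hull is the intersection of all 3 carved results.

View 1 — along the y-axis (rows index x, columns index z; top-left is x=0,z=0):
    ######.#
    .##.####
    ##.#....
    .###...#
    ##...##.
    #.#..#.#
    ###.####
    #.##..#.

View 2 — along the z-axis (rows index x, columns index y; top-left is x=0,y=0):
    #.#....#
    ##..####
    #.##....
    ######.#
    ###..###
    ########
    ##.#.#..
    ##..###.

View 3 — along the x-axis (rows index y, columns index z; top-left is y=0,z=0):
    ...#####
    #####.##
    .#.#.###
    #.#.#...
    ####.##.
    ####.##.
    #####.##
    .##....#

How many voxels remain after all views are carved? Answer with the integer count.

start: 8×8×8 = 512 voxels
after view 1 [y-axis, 39 of 64 cells solid] → remaining = 312
after view 2 [z-axis, 42 of 64 cells solid] → remaining = 198
after view 3 [x-axis, 42 of 64 cells solid] → remaining = 131

voxel count = 131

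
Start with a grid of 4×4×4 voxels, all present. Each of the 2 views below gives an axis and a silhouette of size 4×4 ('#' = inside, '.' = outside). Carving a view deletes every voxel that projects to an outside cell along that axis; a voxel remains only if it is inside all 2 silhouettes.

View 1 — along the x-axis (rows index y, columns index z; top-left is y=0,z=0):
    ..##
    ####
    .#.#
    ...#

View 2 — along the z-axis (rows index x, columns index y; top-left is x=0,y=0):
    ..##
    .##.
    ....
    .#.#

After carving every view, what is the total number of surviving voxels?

voxel count = 14

initial block: 4^3 = 64
carve view 1 (along x, YZ-mask fill 9/16): 36 voxels remain
carve view 2 (along z, XY-mask fill 6/16): 14 voxels remain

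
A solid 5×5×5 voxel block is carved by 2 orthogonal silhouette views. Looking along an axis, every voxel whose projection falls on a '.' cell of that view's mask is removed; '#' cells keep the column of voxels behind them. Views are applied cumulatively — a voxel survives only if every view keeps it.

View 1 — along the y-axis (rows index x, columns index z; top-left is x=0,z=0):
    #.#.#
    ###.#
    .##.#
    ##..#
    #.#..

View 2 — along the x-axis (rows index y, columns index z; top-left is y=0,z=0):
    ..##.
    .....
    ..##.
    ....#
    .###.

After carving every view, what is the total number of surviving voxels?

before carving: 125 voxels (5×5×5)
after view 1 [y-axis, 15 of 25 cells solid] → remaining = 75
after view 2 [x-axis, 8 of 25 cells solid] → remaining = 19

19 voxels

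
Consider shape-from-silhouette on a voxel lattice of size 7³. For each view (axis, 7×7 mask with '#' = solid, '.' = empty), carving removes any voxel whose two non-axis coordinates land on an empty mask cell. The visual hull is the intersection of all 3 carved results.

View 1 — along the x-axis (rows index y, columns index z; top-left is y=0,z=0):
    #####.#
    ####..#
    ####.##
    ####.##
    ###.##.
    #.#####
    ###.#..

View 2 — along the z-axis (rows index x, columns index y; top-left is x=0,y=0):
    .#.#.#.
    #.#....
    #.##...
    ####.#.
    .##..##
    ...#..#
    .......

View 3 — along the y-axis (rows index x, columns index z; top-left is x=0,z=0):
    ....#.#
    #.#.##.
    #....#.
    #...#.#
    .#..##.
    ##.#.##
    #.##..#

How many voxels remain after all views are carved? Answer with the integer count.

remaining voxels: 41

full grid |V| = 343
after view 1 [x-axis, 38 of 49 cells solid] → remaining = 266
after view 2 [z-axis, 19 of 49 cells solid] → remaining = 107
after view 3 [y-axis, 23 of 49 cells solid] → remaining = 41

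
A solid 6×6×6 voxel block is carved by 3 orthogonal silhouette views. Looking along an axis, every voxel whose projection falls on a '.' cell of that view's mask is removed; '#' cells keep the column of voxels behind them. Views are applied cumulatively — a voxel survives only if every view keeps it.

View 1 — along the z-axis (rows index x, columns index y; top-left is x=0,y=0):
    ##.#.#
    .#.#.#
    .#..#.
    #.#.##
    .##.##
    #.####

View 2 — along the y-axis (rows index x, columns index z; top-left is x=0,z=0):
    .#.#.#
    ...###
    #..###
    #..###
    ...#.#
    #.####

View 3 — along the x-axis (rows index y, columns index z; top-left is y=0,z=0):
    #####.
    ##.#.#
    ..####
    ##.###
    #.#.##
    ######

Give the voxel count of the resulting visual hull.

|visual hull| = 66

full grid |V| = 216
carve view 1 (along z, XY-mask fill 22/36): 132 voxels remain
carve view 2 (along y, XZ-mask fill 21/36): 78 voxels remain
carve view 3 (along x, YZ-mask fill 28/36): 66 voxels remain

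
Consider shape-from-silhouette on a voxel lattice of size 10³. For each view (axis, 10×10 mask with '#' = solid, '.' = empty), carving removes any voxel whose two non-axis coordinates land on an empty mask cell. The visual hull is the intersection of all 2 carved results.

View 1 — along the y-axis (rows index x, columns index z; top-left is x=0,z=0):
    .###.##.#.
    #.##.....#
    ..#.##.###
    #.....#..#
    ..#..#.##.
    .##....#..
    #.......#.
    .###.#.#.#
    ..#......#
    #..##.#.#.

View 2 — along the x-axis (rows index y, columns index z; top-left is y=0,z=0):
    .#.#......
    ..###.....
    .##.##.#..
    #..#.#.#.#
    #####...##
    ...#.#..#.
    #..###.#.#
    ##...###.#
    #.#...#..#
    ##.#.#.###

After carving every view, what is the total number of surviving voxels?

before carving: 1000 voxels (10×10×10)
after view 1 [y-axis, 41 of 100 cells solid] → remaining = 410
after view 2 [x-axis, 48 of 100 cells solid] → remaining = 198

voxel count = 198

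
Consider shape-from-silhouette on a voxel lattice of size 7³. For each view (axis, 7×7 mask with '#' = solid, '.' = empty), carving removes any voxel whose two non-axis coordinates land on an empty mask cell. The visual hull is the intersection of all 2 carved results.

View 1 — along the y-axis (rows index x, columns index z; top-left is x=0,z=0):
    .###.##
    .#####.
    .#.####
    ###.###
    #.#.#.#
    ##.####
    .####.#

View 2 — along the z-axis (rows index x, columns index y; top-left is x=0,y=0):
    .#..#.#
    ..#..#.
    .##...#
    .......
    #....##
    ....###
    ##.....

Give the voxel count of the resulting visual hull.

remaining voxels: 80

before carving: 343 voxels (7×7×7)
step 1: project along y, AND mask (36/49) → |grid| = 252
step 2: project along z, AND mask (16/49) → |grid| = 80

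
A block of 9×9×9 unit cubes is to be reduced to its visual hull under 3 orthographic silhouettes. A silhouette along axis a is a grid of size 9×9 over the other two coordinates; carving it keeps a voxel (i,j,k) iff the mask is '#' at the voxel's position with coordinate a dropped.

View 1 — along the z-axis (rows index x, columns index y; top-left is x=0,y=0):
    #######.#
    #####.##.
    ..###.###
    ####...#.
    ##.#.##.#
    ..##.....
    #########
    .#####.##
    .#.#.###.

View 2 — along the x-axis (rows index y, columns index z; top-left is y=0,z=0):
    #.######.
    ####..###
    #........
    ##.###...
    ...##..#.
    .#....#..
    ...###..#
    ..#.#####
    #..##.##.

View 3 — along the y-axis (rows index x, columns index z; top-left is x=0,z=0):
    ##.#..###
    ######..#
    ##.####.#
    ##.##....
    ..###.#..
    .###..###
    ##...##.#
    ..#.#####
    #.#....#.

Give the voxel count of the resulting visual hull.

start: 9×9×9 = 729 voxels
after view 1 [z-axis, 55 of 81 cells solid] → remaining = 495
after view 2 [x-axis, 40 of 81 cells solid] → remaining = 246
after view 3 [y-axis, 48 of 81 cells solid] → remaining = 143

voxel count = 143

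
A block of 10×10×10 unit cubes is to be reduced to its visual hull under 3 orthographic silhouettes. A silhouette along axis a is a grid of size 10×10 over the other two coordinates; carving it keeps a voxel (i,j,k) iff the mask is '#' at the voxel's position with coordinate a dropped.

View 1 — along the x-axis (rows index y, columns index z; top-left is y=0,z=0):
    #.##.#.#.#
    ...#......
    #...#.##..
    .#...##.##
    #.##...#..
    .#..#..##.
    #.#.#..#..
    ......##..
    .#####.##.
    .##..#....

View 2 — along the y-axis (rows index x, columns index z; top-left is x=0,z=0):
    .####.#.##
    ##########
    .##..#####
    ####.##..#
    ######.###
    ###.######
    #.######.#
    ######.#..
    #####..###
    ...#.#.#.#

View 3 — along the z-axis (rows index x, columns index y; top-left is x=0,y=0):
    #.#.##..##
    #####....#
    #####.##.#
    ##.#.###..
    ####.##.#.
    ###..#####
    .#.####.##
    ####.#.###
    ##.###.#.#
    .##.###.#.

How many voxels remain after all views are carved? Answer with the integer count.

full grid |V| = 1000
[1] x-view keeps 40 columns → grid now 400
[2] y-view keeps 76 columns → grid now 307
[3] z-view keeps 69 columns → grid now 205

205 voxels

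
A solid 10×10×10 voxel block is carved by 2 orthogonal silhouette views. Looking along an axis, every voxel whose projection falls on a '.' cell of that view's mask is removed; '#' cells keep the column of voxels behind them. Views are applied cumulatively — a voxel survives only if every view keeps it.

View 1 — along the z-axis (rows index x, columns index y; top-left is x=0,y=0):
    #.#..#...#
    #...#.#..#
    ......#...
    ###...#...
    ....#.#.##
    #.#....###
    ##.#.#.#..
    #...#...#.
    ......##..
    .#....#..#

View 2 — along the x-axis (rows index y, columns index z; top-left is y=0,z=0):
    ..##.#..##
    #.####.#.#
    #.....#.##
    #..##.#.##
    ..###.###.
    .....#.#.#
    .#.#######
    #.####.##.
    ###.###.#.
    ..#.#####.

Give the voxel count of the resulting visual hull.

remaining voxels: 213

before carving: 1000 voxels (10×10×10)
V1 z: intersect with XY mask (35 set) -- 350 left
V2 x: intersect with YZ mask (59 set) -- 213 left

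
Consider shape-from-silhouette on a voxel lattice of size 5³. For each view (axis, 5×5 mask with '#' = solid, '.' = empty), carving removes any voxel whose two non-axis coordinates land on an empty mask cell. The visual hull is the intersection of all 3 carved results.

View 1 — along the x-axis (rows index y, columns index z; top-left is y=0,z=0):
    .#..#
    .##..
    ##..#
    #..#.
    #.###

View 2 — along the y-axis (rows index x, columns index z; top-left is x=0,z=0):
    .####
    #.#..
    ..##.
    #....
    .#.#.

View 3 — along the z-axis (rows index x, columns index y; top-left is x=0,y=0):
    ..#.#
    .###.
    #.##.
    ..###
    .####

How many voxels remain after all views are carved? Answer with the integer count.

start: 5×5×5 = 125 voxels
[1] x-view keeps 13 columns → grid now 65
[2] y-view keeps 11 columns → grid now 27
[3] z-view keeps 15 columns → grid now 16

remaining voxels: 16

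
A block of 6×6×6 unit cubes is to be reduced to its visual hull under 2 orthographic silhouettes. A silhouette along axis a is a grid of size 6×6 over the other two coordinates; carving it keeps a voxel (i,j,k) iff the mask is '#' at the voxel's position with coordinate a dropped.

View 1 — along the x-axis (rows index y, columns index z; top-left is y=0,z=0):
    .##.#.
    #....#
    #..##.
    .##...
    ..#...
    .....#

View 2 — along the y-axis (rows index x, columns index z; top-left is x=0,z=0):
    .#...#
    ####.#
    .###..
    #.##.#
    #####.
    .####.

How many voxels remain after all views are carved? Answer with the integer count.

initial block: 6^3 = 216
V1 x: intersect with YZ mask (12 set) -- 72 left
V2 y: intersect with XZ mask (23 set) -- 46 left

remaining voxels: 46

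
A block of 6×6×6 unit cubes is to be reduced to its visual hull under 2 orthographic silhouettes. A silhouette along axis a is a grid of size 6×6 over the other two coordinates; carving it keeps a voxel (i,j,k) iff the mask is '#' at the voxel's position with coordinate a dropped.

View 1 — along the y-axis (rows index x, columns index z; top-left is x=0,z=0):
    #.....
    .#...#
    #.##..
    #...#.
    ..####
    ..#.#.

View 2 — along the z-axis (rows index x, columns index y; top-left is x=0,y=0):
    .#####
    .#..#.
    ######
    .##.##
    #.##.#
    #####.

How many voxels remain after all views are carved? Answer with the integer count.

full grid |V| = 216
step 1: project along y, AND mask (14/36) → |grid| = 84
step 2: project along z, AND mask (26/36) → |grid| = 61

voxel count = 61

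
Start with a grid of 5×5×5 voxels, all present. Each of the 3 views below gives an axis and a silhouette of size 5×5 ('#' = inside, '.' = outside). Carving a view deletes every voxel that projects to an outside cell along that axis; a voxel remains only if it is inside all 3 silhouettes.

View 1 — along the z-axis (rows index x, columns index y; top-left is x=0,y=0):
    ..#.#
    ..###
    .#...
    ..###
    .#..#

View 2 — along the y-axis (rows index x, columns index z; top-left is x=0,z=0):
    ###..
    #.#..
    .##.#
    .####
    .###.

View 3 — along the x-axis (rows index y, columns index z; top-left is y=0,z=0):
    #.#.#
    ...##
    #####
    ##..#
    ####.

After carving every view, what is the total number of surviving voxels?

before carving: 125 voxels (5×5×5)
V1 z: intersect with XY mask (11 set) -- 55 left
V2 y: intersect with XZ mask (15 set) -- 33 left
V3 x: intersect with YZ mask (17 set) -- 25 left

voxel count = 25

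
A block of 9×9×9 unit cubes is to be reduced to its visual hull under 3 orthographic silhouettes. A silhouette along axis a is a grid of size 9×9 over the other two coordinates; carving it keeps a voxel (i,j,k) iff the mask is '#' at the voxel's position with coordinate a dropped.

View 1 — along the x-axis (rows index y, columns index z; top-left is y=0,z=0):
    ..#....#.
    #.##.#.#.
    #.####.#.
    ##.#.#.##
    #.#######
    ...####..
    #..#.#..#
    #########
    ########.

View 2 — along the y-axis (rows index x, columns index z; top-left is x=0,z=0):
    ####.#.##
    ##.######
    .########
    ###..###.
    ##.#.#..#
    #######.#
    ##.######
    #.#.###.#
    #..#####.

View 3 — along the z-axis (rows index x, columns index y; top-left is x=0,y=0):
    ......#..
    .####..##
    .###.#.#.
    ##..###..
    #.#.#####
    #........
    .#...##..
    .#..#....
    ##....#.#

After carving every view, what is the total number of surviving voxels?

start: 9×9×9 = 729 voxels
V1 x: intersect with YZ mask (52 set) -- 468 left
V2 y: intersect with XZ mask (62 set) -- 363 left
V3 z: intersect with XY mask (34 set) -- 140 left

140 voxels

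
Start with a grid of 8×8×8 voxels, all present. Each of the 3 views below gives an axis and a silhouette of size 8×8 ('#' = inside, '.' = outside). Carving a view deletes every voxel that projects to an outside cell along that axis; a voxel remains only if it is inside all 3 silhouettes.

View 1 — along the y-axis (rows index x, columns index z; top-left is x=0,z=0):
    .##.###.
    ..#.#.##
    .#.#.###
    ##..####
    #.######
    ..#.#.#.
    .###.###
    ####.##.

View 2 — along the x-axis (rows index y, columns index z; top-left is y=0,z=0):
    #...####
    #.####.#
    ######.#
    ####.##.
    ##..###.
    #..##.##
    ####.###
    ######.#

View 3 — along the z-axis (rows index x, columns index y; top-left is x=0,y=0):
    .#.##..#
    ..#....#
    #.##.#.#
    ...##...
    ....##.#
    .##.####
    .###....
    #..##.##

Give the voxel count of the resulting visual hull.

initial block: 8^3 = 512
V1 y: intersect with XZ mask (42 set) -- 336 left
V2 x: intersect with YZ mask (48 set) -- 245 left
V3 z: intersect with XY mask (30 set) -- 113 left

113 voxels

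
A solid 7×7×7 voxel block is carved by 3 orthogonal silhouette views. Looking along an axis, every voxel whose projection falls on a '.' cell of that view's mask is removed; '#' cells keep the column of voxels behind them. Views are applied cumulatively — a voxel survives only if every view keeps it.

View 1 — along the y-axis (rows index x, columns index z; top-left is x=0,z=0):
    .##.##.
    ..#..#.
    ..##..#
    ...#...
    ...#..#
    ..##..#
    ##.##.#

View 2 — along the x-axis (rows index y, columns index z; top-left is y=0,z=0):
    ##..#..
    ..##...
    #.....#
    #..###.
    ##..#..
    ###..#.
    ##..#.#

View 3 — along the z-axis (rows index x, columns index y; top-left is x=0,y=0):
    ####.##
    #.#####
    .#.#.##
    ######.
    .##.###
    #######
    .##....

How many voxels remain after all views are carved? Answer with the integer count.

voxel count = 32

start: 7×7×7 = 343 voxels
[1] y-view keeps 20 columns → grid now 140
[2] x-view keeps 22 columns → grid now 52
[3] z-view keeps 36 columns → grid now 32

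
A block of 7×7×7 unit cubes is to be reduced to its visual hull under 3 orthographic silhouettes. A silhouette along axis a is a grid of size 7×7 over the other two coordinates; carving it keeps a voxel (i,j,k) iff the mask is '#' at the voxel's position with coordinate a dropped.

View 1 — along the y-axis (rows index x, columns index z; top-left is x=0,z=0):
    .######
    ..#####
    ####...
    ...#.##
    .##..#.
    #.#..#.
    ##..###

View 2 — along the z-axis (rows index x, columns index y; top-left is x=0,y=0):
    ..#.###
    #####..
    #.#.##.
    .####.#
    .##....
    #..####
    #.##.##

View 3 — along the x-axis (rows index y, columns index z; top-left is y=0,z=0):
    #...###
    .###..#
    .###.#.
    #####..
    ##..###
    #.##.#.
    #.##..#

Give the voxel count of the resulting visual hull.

full grid |V| = 343
[1] y-view keeps 29 columns → grid now 203
[2] z-view keeps 30 columns → grid now 126
[3] x-view keeps 30 columns → grid now 76

voxel count = 76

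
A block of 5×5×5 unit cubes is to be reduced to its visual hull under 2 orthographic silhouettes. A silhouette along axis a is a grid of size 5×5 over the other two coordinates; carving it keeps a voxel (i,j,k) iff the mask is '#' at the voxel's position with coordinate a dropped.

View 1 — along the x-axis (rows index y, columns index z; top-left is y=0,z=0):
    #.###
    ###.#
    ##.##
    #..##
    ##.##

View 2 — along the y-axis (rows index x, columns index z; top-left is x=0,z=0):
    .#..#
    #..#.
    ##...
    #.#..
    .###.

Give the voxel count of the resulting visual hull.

before carving: 125 voxels (5×5×5)
step 1: project along x, AND mask (19/25) → |grid| = 95
step 2: project along y, AND mask (11/25) → |grid| = 41

voxel count = 41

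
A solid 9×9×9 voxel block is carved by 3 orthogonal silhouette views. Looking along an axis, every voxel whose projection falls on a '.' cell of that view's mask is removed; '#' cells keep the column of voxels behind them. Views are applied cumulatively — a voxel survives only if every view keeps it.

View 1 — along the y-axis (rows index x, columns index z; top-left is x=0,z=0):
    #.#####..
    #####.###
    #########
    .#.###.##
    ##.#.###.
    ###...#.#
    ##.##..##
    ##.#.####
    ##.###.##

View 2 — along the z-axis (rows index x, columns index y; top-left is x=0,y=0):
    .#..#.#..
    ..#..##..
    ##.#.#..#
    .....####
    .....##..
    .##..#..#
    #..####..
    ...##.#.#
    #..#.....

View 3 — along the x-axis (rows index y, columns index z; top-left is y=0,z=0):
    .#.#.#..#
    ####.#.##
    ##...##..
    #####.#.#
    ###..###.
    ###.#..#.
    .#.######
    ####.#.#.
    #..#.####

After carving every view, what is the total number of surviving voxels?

initial block: 9^3 = 729
after view 1 [y-axis, 60 of 81 cells solid] → remaining = 540
after view 2 [z-axis, 32 of 81 cells solid] → remaining = 215
after view 3 [x-axis, 52 of 81 cells solid] → remaining = 144

voxel count = 144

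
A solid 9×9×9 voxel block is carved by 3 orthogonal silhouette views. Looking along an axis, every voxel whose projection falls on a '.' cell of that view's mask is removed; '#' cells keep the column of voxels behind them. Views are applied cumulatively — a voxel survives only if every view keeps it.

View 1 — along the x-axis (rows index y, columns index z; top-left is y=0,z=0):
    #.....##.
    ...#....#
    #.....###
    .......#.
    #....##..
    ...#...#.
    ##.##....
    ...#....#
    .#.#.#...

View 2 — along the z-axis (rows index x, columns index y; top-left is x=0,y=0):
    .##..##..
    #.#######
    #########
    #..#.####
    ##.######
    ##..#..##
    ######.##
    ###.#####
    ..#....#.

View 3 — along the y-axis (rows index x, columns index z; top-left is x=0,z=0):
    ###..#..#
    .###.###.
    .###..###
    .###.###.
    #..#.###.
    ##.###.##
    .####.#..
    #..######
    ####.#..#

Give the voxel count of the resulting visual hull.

|visual hull| = 107

initial block: 9^3 = 729
after view 1 [x-axis, 24 of 81 cells solid] → remaining = 216
after view 2 [z-axis, 58 of 81 cells solid] → remaining = 155
after view 3 [y-axis, 53 of 81 cells solid] → remaining = 107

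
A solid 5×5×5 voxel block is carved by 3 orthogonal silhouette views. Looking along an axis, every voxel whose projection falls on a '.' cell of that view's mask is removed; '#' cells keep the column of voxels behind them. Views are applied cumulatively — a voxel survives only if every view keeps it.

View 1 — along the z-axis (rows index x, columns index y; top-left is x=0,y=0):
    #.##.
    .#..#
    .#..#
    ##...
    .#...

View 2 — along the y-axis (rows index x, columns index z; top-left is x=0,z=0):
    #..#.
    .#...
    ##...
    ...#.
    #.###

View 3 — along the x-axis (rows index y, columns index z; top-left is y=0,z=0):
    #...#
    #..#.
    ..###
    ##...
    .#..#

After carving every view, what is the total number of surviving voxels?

full grid |V| = 125
carve view 1 (along z, XY-mask fill 10/25): 50 voxels remain
carve view 2 (along y, XZ-mask fill 10/25): 18 voxels remain
carve view 3 (along x, YZ-mask fill 11/25): 9 voxels remain

voxel count = 9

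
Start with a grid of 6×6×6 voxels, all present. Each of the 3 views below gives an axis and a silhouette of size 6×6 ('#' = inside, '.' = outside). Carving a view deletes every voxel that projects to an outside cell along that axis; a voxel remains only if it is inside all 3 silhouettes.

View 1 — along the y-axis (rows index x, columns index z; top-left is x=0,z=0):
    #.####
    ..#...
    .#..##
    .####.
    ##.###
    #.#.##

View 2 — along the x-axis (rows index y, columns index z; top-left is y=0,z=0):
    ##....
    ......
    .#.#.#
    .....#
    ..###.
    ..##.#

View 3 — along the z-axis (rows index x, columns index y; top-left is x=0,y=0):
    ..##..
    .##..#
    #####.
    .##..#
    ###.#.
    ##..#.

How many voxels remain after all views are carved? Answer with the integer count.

|visual hull| = 23

before carving: 216 voxels (6×6×6)
step 1: project along y, AND mask (22/36) → |grid| = 132
step 2: project along x, AND mask (12/36) → |grid| = 43
step 3: project along z, AND mask (20/36) → |grid| = 23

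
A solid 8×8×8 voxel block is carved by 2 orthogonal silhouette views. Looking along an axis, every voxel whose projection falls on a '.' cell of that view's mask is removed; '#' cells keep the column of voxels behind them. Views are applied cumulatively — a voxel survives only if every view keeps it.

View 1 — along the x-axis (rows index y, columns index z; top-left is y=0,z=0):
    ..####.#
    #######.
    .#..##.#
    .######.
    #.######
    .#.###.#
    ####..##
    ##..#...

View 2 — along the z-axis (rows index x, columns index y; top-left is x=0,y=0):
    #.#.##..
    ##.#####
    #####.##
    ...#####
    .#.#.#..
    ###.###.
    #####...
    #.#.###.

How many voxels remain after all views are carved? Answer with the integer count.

233 voxels

start: 8×8×8 = 512 voxels
V1 x: intersect with YZ mask (43 set) -- 344 left
V2 z: intersect with XY mask (42 set) -- 233 left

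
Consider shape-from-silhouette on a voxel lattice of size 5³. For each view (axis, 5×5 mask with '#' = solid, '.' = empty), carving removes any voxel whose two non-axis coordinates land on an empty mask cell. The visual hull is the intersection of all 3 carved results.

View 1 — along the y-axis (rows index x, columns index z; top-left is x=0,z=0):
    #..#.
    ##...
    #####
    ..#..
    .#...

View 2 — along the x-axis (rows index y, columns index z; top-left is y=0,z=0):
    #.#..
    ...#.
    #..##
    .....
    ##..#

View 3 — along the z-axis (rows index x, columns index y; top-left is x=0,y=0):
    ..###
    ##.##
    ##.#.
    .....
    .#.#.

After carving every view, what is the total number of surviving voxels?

9 voxels

start: 5×5×5 = 125 voxels
V1 y: intersect with XZ mask (11 set) -- 55 left
V2 x: intersect with YZ mask (9 set) -- 20 left
V3 z: intersect with XY mask (12 set) -- 9 left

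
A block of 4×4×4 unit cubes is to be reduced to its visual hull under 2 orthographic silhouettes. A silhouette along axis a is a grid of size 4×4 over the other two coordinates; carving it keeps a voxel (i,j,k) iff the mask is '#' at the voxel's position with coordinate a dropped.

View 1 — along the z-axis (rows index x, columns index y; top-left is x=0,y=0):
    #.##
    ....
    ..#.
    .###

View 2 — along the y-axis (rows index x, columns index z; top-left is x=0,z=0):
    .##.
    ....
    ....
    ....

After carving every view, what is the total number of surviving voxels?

start: 4×4×4 = 64 voxels
V1 z: intersect with XY mask (7 set) -- 28 left
V2 y: intersect with XZ mask (2 set) -- 6 left

6 voxels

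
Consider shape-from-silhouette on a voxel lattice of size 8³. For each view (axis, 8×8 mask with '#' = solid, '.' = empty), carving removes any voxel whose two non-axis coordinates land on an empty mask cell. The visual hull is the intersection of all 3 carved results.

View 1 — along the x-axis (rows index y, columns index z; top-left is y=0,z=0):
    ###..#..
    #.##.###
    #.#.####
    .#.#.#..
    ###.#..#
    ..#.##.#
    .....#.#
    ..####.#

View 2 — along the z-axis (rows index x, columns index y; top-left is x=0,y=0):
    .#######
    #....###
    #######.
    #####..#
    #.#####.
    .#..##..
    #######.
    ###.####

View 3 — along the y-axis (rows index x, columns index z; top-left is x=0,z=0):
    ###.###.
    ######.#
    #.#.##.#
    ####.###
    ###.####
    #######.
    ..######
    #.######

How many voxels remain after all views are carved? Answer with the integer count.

174 voxels

initial block: 8^3 = 512
  1. axis=0 (YZ plane), |mask|=35  ⇒  voxels=280
  2. axis=2 (XY plane), |mask|=47  ⇒  voxels=206
  3. axis=1 (XZ plane), |mask|=52  ⇒  voxels=174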